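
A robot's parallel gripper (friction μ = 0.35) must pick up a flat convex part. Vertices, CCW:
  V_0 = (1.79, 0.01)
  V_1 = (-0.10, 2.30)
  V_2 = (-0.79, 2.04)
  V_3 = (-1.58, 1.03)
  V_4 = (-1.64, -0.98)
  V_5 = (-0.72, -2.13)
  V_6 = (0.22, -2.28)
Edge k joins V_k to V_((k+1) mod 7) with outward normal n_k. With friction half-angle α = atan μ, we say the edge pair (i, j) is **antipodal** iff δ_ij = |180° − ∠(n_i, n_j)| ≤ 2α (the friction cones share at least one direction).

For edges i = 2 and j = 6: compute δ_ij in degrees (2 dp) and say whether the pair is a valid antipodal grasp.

δ = 3.60°, valid

α = atan 0.35 = 19.29°;  2α = 38.58°
edge 2: e_2 = (-0.79, -1.01);  n_2 = (-0.7877, +0.6161)
edge 6: e_6 = (+1.57, +2.29);  n_6 = (+0.8248, -0.5655)
∠(n_2, n_6) = 176.40°
δ = |180° − 176.40°| = 3.60°
3.60° ≤ 2α = 38.58°  →  valid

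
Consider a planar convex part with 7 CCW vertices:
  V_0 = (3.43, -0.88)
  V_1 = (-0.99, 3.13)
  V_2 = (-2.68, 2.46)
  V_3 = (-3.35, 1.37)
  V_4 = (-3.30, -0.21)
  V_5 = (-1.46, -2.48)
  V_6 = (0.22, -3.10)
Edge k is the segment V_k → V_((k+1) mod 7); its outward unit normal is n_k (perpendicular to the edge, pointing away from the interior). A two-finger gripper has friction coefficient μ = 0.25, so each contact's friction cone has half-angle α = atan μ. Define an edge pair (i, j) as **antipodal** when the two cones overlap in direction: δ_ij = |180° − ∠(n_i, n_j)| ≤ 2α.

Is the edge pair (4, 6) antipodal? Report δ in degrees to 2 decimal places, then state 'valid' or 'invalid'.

α = atan 0.25 = 14.04°;  2α = 28.07°
edge 4: e_4 = (+1.84, -2.27);  n_4 = (-0.7768, -0.6297)
edge 6: e_6 = (+3.21, +2.22);  n_6 = (+0.5688, -0.8225)
∠(n_4, n_6) = 85.64°
δ = |180° − 85.64°| = 94.36°
94.36° > 2α = 28.07°  →  invalid

δ = 94.36°, invalid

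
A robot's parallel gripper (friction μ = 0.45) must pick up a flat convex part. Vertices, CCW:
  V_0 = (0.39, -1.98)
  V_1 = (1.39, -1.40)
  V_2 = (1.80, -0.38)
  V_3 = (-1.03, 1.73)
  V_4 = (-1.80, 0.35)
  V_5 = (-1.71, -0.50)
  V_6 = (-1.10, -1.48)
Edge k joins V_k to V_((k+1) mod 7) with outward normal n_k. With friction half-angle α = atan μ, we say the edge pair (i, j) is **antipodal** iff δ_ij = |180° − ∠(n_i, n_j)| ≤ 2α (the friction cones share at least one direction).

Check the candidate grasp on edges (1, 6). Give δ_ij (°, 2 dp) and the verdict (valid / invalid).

δ = 93.35°, invalid

α = atan 0.45 = 24.23°;  2α = 48.46°
edge 1: e_1 = (+0.41, +1.02);  n_1 = (+0.9278, -0.3730)
edge 6: e_6 = (+1.49, -0.50);  n_6 = (-0.3181, -0.9480)
∠(n_1, n_6) = 86.65°
δ = |180° − 86.65°| = 93.35°
93.35° > 2α = 48.46°  →  invalid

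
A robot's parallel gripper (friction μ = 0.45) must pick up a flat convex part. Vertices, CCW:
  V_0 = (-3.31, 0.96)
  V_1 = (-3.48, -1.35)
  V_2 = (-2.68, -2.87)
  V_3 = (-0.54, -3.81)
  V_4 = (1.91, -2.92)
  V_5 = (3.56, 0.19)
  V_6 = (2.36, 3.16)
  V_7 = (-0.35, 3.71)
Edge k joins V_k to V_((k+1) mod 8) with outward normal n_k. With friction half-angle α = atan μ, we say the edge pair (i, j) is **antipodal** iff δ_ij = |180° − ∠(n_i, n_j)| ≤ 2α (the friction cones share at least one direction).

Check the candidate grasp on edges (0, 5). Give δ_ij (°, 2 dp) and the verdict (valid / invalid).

δ = 26.21°, valid

α = atan 0.45 = 24.23°;  2α = 48.46°
edge 0: e_0 = (-0.17, -2.31);  n_0 = (-0.9973, +0.0734)
edge 5: e_5 = (-1.20, +2.97);  n_5 = (+0.9272, +0.3746)
∠(n_0, n_5) = 153.79°
δ = |180° − 153.79°| = 26.21°
26.21° ≤ 2α = 48.46°  →  valid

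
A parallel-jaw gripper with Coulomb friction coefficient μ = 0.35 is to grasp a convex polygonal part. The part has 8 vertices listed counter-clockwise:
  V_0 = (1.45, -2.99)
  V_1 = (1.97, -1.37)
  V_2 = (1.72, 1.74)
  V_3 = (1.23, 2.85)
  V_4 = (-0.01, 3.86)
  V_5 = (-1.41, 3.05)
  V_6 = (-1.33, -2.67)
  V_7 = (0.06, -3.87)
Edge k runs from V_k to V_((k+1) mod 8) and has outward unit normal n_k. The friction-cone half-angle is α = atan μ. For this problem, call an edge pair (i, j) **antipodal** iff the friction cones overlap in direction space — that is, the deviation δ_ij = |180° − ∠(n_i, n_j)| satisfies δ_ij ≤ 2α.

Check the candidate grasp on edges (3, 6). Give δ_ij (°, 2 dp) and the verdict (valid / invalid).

δ = 1.64°, valid

α = atan 0.35 = 19.29°;  2α = 38.58°
edge 3: e_3 = (-1.24, +1.01);  n_3 = (+0.6315, +0.7753)
edge 6: e_6 = (+1.39, -1.20);  n_6 = (-0.6535, -0.7569)
∠(n_3, n_6) = 178.36°
δ = |180° − 178.36°| = 1.64°
1.64° ≤ 2α = 38.58°  →  valid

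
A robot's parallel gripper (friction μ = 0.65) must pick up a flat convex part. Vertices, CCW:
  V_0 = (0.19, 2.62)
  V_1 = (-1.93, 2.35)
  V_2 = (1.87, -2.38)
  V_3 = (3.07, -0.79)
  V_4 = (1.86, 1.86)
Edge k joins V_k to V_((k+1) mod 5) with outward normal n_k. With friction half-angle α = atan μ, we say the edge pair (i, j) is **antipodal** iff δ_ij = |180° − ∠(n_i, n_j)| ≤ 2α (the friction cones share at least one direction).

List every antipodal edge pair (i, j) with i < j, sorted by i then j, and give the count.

count = 4; pairs: (0,1), (0,2), (1,3), (1,4)

α = atan 0.65 = 33.02°;  2α = 66.05°
n_0 = (-0.1263, +0.9920)
n_1 = (-0.7796, -0.6263)
n_2 = (+0.7982, -0.6024)
n_3 = (+0.9097, +0.4154)
n_4 = (+0.4142, +0.9102)
  (0,1): δ = 58.48°  ✓
  (0,2): δ = 45.70°  ✓
  (0,3): δ = 107.28°  ·
  (0,4): δ = 148.27°  ·
  (1,2): δ = 75.82°  ·
  (1,3): δ = 14.24°  ✓
  (1,4): δ = 26.75°  ✓
  (2,3): δ = 118.42°  ·
  (2,4): δ = 77.43°  ·
  (3,4): δ = 139.01°  ·
antipodal pairs: 4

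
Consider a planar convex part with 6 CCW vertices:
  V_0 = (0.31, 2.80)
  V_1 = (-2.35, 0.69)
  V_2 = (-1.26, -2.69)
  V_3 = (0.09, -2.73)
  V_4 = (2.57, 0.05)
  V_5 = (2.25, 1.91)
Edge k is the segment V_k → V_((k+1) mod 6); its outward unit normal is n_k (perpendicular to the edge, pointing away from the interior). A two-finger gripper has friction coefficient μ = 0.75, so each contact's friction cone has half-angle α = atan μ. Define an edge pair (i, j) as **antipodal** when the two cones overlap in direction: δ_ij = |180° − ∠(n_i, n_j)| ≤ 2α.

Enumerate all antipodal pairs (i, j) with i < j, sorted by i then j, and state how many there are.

count = 8; pairs: (0,2), (0,3), (0,4), (1,3), (1,4), (1,5), (2,5), (3,5)

α = atan 0.75 = 36.87°;  2α = 73.74°
n_0 = (-0.6215, +0.7834)
n_1 = (-0.9517, -0.3069)
n_2 = (-0.0296, -0.9996)
n_3 = (+0.7462, -0.6657)
n_4 = (+0.9855, +0.1696)
n_5 = (+0.4170, +0.9089)
  (0,1): δ = 110.55°  ·
  (0,2): δ = 40.12°  ✓
  (0,3): δ = 9.84°  ✓
  (0,4): δ = 61.34°  ✓
  (0,5): δ = 116.93°  ·
  (1,2): δ = 109.57°  ·
  (1,3): δ = 59.61°  ✓
  (1,4): δ = 8.11°  ✓
  (1,5): δ = 47.48°  ✓
  (2,3): δ = 130.04°  ·
  (2,4): δ = 78.54°  ·
  (2,5): δ = 22.95°  ✓
  (3,4): δ = 128.50°  ·
  (3,5): δ = 72.91°  ✓
  (4,5): δ = 124.41°  ·
antipodal pairs: 8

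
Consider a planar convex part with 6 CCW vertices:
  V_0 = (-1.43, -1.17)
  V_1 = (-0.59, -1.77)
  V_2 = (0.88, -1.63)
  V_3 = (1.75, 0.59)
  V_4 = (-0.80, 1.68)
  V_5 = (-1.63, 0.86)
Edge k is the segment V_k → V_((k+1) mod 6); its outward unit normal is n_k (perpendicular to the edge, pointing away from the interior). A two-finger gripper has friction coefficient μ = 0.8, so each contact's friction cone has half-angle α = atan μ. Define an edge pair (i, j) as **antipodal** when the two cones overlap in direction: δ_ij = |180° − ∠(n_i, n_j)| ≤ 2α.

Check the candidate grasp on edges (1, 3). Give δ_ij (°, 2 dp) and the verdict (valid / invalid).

δ = 28.58°, valid

α = atan 0.8 = 38.66°;  2α = 77.32°
edge 1: e_1 = (+1.47, +0.14);  n_1 = (+0.0948, -0.9955)
edge 3: e_3 = (-2.55, +1.09);  n_3 = (+0.3930, +0.9195)
∠(n_1, n_3) = 151.42°
δ = |180° − 151.42°| = 28.58°
28.58° ≤ 2α = 77.32°  →  valid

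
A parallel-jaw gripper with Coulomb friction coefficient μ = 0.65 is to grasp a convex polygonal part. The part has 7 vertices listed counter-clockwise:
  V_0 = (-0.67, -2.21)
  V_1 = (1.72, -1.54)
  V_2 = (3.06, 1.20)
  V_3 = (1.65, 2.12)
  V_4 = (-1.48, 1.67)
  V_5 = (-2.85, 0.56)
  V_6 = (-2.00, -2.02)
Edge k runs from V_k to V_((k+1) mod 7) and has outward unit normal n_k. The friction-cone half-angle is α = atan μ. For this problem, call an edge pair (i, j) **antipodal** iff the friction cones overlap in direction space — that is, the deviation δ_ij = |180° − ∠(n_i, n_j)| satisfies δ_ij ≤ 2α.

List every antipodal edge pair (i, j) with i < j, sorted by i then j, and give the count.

α = atan 0.65 = 33.02°;  2α = 66.05°
n_0 = (+0.2699, -0.9629)
n_1 = (+0.8983, -0.4393)
n_2 = (+0.5464, +0.8375)
n_3 = (-0.1423, +0.9898)
n_4 = (-0.6295, +0.7770)
n_5 = (-0.9498, -0.3129)
n_6 = (-0.1414, -0.9899)
  (0,1): δ = 131.72°  ·
  (0,2): δ = 48.78°  ✓
  (0,3): δ = 7.48°  ✓
  (0,4): δ = 23.36°  ✓
  (0,5): δ = 92.57°  ·
  (0,6): δ = 156.21°  ·
  (1,2): δ = 97.06°  ·
  (1,3): δ = 55.76°  ✓
  (1,4): δ = 24.92°  ✓
  (1,5): δ = 44.30°  ✓
  (1,6): δ = 107.93°  ·
  (2,3): δ = 138.69°  ·
  (2,4): δ = 107.86°  ·
  (2,5): δ = 38.64°  ✓
  (2,6): δ = 24.99°  ✓
  (3,4): δ = 149.17°  ·
  (3,5): δ = 79.95°  ·
  (3,6): δ = 16.31°  ✓
  (4,5): δ = 110.78°  ·
  (4,6): δ = 47.15°  ✓
  (5,6): δ = 116.36°  ·
antipodal pairs: 10

count = 10; pairs: (0,2), (0,3), (0,4), (1,3), (1,4), (1,5), (2,5), (2,6), (3,6), (4,6)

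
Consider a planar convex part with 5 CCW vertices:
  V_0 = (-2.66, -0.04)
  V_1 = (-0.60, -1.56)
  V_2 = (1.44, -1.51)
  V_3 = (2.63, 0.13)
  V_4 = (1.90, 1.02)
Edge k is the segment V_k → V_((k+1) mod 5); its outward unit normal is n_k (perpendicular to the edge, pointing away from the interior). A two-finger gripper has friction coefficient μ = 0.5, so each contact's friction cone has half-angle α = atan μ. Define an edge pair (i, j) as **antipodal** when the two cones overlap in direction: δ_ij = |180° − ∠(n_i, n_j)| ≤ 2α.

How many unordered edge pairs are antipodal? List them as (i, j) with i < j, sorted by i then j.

α = atan 0.5 = 26.57°;  2α = 53.13°
n_0 = (-0.5937, -0.8047)
n_1 = (+0.0245, -0.9997)
n_2 = (+0.8094, -0.5873)
n_3 = (+0.7732, +0.6342)
n_4 = (-0.2264, +0.9740)
  (0,1): δ = 142.17°  ·
  (0,2): δ = 89.54°  ·
  (0,3): δ = 14.22°  ✓
  (0,4): δ = 49.51°  ✓
  (1,2): δ = 127.37°  ·
  (1,3): δ = 52.04°  ✓
  (1,4): δ = 11.68°  ✓
  (2,3): δ = 104.68°  ·
  (2,4): δ = 40.95°  ✓
  (3,4): δ = 116.27°  ·
antipodal pairs: 5

count = 5; pairs: (0,3), (0,4), (1,3), (1,4), (2,4)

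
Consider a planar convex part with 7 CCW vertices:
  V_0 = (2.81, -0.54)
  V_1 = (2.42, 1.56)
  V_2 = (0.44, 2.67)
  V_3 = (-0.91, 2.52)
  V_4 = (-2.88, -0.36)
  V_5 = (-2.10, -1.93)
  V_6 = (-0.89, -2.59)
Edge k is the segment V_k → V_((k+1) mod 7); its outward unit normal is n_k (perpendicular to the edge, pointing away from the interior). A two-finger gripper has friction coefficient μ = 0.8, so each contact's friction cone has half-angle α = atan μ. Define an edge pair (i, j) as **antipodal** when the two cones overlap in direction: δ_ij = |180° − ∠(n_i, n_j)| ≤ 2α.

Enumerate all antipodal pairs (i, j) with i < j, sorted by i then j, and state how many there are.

α = atan 0.8 = 38.66°;  2α = 77.32°
n_0 = (+0.9832, +0.1826)
n_1 = (+0.4890, +0.8723)
n_2 = (-0.1104, +0.9939)
n_3 = (-0.8254, +0.5646)
n_4 = (-0.8956, -0.4449)
n_5 = (-0.4789, -0.8779)
n_6 = (+0.4846, -0.8747)
  (0,1): δ = 129.80°  ·
  (0,2): δ = 94.18°  ·
  (0,3): δ = 44.89°  ✓
  (0,4): δ = 15.90°  ✓
  (0,5): δ = 50.87°  ✓
  (0,6): δ = 108.47°  ·
  (1,2): δ = 144.38°  ·
  (1,3): δ = 95.10°  ·
  (1,4): δ = 34.31°  ✓
  (1,5): δ = 0.66°  ✓
  (1,6): δ = 58.26°  ✓
  (2,3): δ = 130.71°  ·
  (2,4): δ = 69.92°  ✓
  (2,5): δ = 34.95°  ✓
  (2,6): δ = 22.65°  ✓
  (3,4): δ = 119.21°  ·
  (3,5): δ = 84.24°  ·
  (3,6): δ = 26.64°  ✓
  (4,5): δ = 145.03°  ·
  (4,6): δ = 87.43°  ·
  (5,6): δ = 122.40°  ·
antipodal pairs: 10

count = 10; pairs: (0,3), (0,4), (0,5), (1,4), (1,5), (1,6), (2,4), (2,5), (2,6), (3,6)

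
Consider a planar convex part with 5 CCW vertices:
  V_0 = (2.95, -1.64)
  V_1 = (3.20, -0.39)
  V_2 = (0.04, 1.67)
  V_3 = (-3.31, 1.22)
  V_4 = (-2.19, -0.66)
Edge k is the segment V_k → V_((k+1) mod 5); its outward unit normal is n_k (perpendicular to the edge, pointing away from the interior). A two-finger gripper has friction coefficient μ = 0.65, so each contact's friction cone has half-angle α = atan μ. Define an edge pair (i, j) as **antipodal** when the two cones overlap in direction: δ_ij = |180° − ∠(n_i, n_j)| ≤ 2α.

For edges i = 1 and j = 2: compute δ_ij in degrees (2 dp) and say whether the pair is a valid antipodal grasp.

α = atan 0.65 = 33.02°;  2α = 66.05°
edge 1: e_1 = (-3.16, +2.06);  n_1 = (+0.5461, +0.8377)
edge 2: e_2 = (-3.35, -0.45);  n_2 = (-0.1331, +0.9911)
∠(n_1, n_2) = 40.75°
δ = |180° − 40.75°| = 139.25°
139.25° > 2α = 66.05°  →  invalid

δ = 139.25°, invalid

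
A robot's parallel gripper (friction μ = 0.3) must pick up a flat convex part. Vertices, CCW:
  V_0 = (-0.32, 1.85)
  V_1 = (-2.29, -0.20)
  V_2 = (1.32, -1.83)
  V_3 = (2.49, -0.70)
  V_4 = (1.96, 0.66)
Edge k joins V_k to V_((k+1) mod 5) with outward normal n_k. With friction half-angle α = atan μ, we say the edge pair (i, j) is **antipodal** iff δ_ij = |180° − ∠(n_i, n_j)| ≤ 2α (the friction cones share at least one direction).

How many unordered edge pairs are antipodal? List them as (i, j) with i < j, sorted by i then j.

α = atan 0.3 = 16.70°;  2α = 33.40°
n_0 = (-0.7210, +0.6929)
n_1 = (-0.4115, -0.9114)
n_2 = (+0.6947, -0.7193)
n_3 = (+0.9317, +0.3631)
n_4 = (+0.4627, +0.8865)
  (0,1): δ = 70.44°  ·
  (0,2): δ = 2.14°  ✓
  (0,3): δ = 65.15°  ·
  (0,4): δ = 106.30°  ·
  (1,2): δ = 111.70°  ·
  (1,3): δ = 44.41°  ·
  (1,4): δ = 3.26°  ✓
  (2,3): δ = 112.71°  ·
  (2,4): δ = 71.57°  ·
  (3,4): δ = 138.85°  ·
antipodal pairs: 2

count = 2; pairs: (0,2), (1,4)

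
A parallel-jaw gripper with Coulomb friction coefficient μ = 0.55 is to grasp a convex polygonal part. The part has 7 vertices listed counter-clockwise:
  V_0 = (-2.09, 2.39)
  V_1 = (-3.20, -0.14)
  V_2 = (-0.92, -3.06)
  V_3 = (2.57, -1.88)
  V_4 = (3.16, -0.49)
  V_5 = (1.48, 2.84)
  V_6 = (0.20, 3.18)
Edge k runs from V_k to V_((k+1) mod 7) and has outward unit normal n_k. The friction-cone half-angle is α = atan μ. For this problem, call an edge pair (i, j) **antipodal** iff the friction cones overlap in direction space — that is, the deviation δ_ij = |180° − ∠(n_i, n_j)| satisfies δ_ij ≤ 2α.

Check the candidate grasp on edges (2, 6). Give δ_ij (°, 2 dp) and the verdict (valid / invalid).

δ = 0.35°, valid

α = atan 0.55 = 28.81°;  2α = 57.62°
edge 2: e_2 = (+3.49, +1.18);  n_2 = (+0.3203, -0.9473)
edge 6: e_6 = (-2.29, -0.79);  n_6 = (-0.3261, +0.9453)
∠(n_2, n_6) = 179.65°
δ = |180° − 179.65°| = 0.35°
0.35° ≤ 2α = 57.62°  →  valid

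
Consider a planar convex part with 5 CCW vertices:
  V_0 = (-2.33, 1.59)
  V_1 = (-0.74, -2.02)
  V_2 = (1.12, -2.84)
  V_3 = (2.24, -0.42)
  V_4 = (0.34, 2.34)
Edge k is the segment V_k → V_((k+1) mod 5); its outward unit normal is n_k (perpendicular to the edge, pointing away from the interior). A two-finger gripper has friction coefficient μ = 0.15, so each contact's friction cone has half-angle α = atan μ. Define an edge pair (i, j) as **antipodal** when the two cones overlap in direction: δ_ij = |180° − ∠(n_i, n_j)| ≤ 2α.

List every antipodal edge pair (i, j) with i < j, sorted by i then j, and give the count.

count = 1; pairs: (0,3)

α = atan 0.15 = 8.53°;  2α = 17.06°
n_0 = (-0.9152, -0.4031)
n_1 = (-0.4034, -0.9150)
n_2 = (+0.9075, -0.4200)
n_3 = (+0.8237, +0.5670)
n_4 = (-0.2704, +0.9627)
  (0,1): δ = 137.56°  ·
  (0,2): δ = 48.61°  ·
  (0,3): δ = 10.77°  ✓
  (0,4): δ = 81.92°  ·
  (1,2): δ = 91.04°  ·
  (1,3): δ = 31.67°  ·
  (1,4): δ = 39.48°  ·
  (2,3): δ = 120.62°  ·
  (2,4): δ = 49.47°  ·
  (3,4): δ = 108.85°  ·
antipodal pairs: 1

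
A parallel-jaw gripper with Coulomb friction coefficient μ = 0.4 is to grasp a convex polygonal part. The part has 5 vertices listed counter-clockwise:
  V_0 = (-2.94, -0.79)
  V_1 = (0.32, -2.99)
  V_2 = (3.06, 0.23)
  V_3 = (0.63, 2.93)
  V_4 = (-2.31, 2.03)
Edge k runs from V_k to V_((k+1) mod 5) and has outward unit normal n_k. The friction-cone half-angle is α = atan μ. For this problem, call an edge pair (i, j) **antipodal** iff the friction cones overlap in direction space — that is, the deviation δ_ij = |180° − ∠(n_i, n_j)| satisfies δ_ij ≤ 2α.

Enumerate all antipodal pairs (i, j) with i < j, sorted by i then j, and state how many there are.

α = atan 0.4 = 21.80°;  2α = 43.60°
n_0 = (-0.5594, -0.8289)
n_1 = (+0.7616, -0.6481)
n_2 = (+0.7433, +0.6690)
n_3 = (-0.2927, +0.9562)
n_4 = (-0.9759, +0.2180)
  (0,1): δ = 96.38°  ·
  (0,2): δ = 14.00°  ✓
  (0,3): δ = 51.03°  ·
  (0,4): δ = 111.42°  ·
  (1,2): δ = 97.62°  ·
  (1,3): δ = 32.58°  ✓
  (1,4): δ = 27.80°  ✓
  (2,3): δ = 114.97°  ·
  (2,4): δ = 54.58°  ·
  (3,4): δ = 119.61°  ·
antipodal pairs: 3

count = 3; pairs: (0,2), (1,3), (1,4)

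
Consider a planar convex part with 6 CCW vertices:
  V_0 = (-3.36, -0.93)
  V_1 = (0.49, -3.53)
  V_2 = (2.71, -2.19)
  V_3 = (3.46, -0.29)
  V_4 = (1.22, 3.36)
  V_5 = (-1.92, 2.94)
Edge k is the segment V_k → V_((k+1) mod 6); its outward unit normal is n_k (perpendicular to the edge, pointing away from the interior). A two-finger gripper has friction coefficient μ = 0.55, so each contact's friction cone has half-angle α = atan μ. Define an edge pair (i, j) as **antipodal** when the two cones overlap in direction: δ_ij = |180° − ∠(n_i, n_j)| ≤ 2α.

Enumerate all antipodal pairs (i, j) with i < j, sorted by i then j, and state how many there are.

α = atan 0.55 = 28.81°;  2α = 57.62°
n_0 = (-0.5597, -0.8287)
n_1 = (+0.5168, -0.8561)
n_2 = (+0.9302, -0.3672)
n_3 = (+0.8523, +0.5231)
n_4 = (-0.1326, +0.9912)
n_5 = (-0.9372, +0.3487)
  (0,1): δ = 114.85°  ·
  (0,2): δ = 77.51°  ·
  (0,3): δ = 24.43°  ✓
  (0,4): δ = 41.65°  ✓
  (0,5): δ = 103.62°  ·
  (1,2): δ = 142.66°  ·
  (1,3): δ = 89.58°  ·
  (1,4): δ = 23.50°  ✓
  (1,5): δ = 38.47°  ✓
  (2,3): δ = 126.92°  ·
  (2,4): δ = 60.84°  ·
  (2,5): δ = 1.13°  ✓
  (3,4): δ = 113.92°  ·
  (3,5): δ = 51.95°  ✓
  (4,5): δ = 118.03°  ·
antipodal pairs: 6

count = 6; pairs: (0,3), (0,4), (1,4), (1,5), (2,5), (3,5)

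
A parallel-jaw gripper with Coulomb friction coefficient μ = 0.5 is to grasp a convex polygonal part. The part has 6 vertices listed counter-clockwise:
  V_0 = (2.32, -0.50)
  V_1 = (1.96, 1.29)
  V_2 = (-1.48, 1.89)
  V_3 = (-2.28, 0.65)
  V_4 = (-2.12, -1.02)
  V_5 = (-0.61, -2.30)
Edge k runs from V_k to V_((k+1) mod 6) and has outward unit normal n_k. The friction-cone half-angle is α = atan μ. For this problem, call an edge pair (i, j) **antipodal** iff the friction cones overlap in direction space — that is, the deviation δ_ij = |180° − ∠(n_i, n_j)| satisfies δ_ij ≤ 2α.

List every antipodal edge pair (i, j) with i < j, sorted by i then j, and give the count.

count = 6; pairs: (0,2), (0,3), (0,4), (1,4), (1,5), (2,5)

α = atan 0.5 = 26.57°;  2α = 53.13°
n_0 = (+0.9804, +0.1972)
n_1 = (+0.1718, +0.9851)
n_2 = (-0.8403, +0.5421)
n_3 = (-0.9954, -0.0954)
n_4 = (-0.6466, -0.7628)
n_5 = (+0.5234, -0.8521)
  (0,1): δ = 111.27°  ·
  (0,2): δ = 44.20°  ✓
  (0,3): δ = 5.90°  ✓
  (0,4): δ = 38.34°  ✓
  (0,5): δ = 110.19°  ·
  (1,2): δ = 112.93°  ·
  (1,3): δ = 74.63°  ·
  (1,4): δ = 30.39°  ✓
  (1,5): δ = 41.46°  ✓
  (2,3): δ = 141.70°  ·
  (2,4): δ = 97.46°  ·
  (2,5): δ = 25.61°  ✓
  (3,4): δ = 135.76°  ·
  (3,5): δ = 63.91°  ·
  (4,5): δ = 108.15°  ·
antipodal pairs: 6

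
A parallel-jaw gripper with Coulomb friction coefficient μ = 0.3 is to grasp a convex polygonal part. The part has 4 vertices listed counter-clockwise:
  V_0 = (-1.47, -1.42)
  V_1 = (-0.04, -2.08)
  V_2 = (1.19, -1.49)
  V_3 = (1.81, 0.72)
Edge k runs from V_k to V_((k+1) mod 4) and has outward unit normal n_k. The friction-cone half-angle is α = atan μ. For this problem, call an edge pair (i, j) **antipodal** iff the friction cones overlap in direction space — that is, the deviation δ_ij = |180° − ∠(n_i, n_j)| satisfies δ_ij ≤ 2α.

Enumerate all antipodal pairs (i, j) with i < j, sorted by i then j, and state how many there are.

α = atan 0.3 = 16.70°;  2α = 33.40°
n_0 = (-0.4191, -0.9080)
n_1 = (+0.4325, -0.9016)
n_2 = (+0.9628, -0.2701)
n_3 = (-0.5464, +0.8375)
  (0,1): δ = 129.60°  ·
  (0,2): δ = 80.90°  ·
  (0,3): δ = 57.90°  ·
  (1,2): δ = 131.30°  ·
  (1,3): δ = 7.50°  ✓
  (2,3): δ = 41.21°  ·
antipodal pairs: 1

count = 1; pairs: (1,3)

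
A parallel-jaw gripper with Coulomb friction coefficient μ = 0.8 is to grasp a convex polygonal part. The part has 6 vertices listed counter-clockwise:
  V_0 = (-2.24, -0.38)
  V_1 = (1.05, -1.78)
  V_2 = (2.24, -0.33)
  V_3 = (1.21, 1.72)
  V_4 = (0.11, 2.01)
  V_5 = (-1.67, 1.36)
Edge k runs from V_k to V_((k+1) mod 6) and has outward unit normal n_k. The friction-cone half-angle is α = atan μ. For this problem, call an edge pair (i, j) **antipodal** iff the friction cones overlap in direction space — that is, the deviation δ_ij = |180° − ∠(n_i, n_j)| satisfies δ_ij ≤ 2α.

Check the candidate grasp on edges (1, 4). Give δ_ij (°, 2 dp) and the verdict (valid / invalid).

δ = 30.56°, valid

α = atan 0.8 = 38.66°;  2α = 77.32°
edge 1: e_1 = (+1.19, +1.45);  n_1 = (+0.7730, -0.6344)
edge 4: e_4 = (-1.78, -0.65);  n_4 = (-0.3430, +0.9393)
∠(n_1, n_4) = 149.44°
δ = |180° − 149.44°| = 30.56°
30.56° ≤ 2α = 77.32°  →  valid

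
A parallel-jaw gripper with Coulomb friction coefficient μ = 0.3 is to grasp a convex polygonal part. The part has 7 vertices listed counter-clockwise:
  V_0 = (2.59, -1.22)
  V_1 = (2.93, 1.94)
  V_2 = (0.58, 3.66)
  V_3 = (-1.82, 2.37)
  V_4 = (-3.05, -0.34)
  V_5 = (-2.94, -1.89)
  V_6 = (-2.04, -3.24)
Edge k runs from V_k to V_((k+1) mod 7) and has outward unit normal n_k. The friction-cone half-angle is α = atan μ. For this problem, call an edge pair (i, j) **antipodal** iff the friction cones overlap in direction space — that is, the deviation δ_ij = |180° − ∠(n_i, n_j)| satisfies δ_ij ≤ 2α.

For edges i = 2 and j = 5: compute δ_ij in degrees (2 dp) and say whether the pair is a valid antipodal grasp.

δ = 84.57°, invalid

α = atan 0.3 = 16.70°;  2α = 33.40°
edge 2: e_2 = (-2.40, -1.29);  n_2 = (-0.4734, +0.8808)
edge 5: e_5 = (+0.90, -1.35);  n_5 = (-0.8321, -0.5547)
∠(n_2, n_5) = 95.43°
δ = |180° − 95.43°| = 84.57°
84.57° > 2α = 33.40°  →  invalid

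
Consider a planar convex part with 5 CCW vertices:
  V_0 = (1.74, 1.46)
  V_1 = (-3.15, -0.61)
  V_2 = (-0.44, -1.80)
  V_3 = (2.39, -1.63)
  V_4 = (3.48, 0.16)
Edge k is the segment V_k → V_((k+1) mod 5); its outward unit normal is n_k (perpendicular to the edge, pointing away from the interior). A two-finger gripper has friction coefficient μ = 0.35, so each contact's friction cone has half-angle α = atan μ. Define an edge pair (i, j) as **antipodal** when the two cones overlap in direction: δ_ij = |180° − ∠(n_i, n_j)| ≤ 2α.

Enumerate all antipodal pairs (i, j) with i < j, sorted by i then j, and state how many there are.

count = 3; pairs: (0,2), (0,3), (1,4)

α = atan 0.35 = 19.29°;  2α = 38.58°
n_0 = (-0.3898, +0.9209)
n_1 = (-0.4021, -0.9156)
n_2 = (+0.0600, -0.9982)
n_3 = (+0.8541, -0.5201)
n_4 = (+0.5985, +0.8011)
  (0,1): δ = 46.65°  ·
  (0,2): δ = 19.51°  ✓
  (0,3): δ = 35.72°  ✓
  (0,4): δ = 120.29°  ·
  (1,2): δ = 152.86°  ·
  (1,3): δ = 97.63°  ·
  (1,4): δ = 13.06°  ✓
  (2,3): δ = 124.78°  ·
  (2,4): δ = 40.20°  ·
  (3,4): δ = 95.43°  ·
antipodal pairs: 3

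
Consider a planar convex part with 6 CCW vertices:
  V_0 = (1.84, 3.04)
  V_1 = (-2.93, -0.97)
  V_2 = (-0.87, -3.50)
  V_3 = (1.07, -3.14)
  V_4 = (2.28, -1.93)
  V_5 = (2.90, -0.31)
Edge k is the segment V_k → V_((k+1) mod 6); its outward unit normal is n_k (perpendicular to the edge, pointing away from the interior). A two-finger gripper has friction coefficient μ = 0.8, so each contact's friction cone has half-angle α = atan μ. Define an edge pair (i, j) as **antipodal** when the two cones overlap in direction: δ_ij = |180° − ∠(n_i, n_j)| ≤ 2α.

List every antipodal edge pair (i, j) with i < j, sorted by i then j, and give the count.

count = 6; pairs: (0,2), (0,3), (0,4), (0,5), (1,4), (1,5)

α = atan 0.8 = 38.66°;  2α = 77.32°
n_0 = (-0.6435, +0.7655)
n_1 = (-0.7755, -0.6314)
n_2 = (+0.1825, -0.9832)
n_3 = (+0.7071, -0.7071)
n_4 = (+0.9339, -0.3574)
n_5 = (+0.9534, +0.3017)
  (0,1): δ = 90.90°  ·
  (0,2): δ = 29.54°  ✓
  (0,3): δ = 4.95°  ✓
  (0,4): δ = 29.00°  ✓
  (0,5): δ = 67.51°  ✓
  (1,2): δ = 118.64°  ·
  (1,3): δ = 84.15°  ·
  (1,4): δ = 60.10°  ✓
  (1,5): δ = 21.60°  ✓
  (2,3): δ = 145.51°  ·
  (2,4): δ = 121.46°  ·
  (2,5): δ = 82.95°  ·
  (3,4): δ = 155.94°  ·
  (3,5): δ = 117.44°  ·
  (4,5): δ = 141.50°  ·
antipodal pairs: 6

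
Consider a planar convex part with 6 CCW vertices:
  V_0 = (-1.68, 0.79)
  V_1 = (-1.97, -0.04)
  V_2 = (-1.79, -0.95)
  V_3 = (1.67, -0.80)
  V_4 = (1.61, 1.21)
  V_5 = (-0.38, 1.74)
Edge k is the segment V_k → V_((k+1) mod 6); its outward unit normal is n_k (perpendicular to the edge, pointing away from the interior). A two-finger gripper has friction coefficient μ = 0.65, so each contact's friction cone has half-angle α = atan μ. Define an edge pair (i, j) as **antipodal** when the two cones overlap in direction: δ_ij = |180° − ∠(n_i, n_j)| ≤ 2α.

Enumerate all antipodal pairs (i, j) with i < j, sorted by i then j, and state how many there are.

α = atan 0.65 = 33.02°;  2α = 66.05°
n_0 = (-0.9440, +0.3298)
n_1 = (-0.9810, -0.1940)
n_2 = (+0.0433, -0.9991)
n_3 = (+0.9996, +0.0298)
n_4 = (+0.2574, +0.9663)
n_5 = (-0.5900, +0.8074)
  (0,1): δ = 149.55°  ·
  (0,2): δ = 68.26°  ·
  (0,3): δ = 20.97°  ✓
  (0,4): δ = 94.35°  ·
  (0,5): δ = 145.42°  ·
  (1,2): δ = 98.71°  ·
  (1,3): δ = 9.48°  ✓
  (1,4): δ = 63.90°  ✓
  (1,5): δ = 114.97°  ·
  (2,3): δ = 90.77°  ·
  (2,4): δ = 17.40°  ✓
  (2,5): δ = 33.68°  ✓
  (3,4): δ = 106.62°  ·
  (3,5): δ = 55.55°  ✓
  (4,5): δ = 128.93°  ·
antipodal pairs: 6

count = 6; pairs: (0,3), (1,3), (1,4), (2,4), (2,5), (3,5)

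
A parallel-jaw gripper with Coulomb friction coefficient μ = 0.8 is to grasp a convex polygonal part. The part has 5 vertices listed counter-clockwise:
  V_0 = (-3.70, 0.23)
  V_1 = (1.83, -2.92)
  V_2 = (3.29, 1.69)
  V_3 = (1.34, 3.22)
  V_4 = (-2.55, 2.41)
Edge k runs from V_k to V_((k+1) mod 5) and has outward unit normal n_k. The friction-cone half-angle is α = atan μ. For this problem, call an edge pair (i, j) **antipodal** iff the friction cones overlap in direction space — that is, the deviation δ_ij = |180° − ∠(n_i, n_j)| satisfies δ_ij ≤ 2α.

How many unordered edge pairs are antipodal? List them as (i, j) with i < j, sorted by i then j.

α = atan 0.8 = 38.66°;  2α = 77.32°
n_0 = (-0.4950, -0.8689)
n_1 = (+0.9533, -0.3019)
n_2 = (+0.6173, +0.7867)
n_3 = (-0.2039, +0.9790)
n_4 = (-0.8845, +0.4666)
  (0,1): δ = 77.91°  ·
  (0,2): δ = 8.45°  ✓
  (0,3): δ = 41.43°  ✓
  (0,4): δ = 91.85°  ·
  (1,2): δ = 110.55°  ·
  (1,3): δ = 60.66°  ✓
  (1,4): δ = 10.24°  ✓
  (2,3): δ = 130.12°  ·
  (2,4): δ = 79.69°  ·
  (3,4): δ = 129.58°  ·
antipodal pairs: 4

count = 4; pairs: (0,2), (0,3), (1,3), (1,4)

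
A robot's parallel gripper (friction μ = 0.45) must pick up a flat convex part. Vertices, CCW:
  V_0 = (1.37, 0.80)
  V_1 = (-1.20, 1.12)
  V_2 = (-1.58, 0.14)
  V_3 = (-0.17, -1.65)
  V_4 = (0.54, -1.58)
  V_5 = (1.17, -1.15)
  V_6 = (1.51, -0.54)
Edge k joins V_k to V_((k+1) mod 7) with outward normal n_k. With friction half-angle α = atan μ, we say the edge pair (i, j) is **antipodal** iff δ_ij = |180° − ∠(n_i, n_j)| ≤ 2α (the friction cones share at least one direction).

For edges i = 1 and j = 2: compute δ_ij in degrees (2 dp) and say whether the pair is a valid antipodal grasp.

α = atan 0.45 = 24.23°;  2α = 48.46°
edge 1: e_1 = (-0.38, -0.98);  n_1 = (-0.9324, +0.3615)
edge 2: e_2 = (+1.41, -1.79);  n_2 = (-0.7856, -0.6188)
∠(n_1, n_2) = 59.42°
δ = |180° − 59.42°| = 120.58°
120.58° > 2α = 48.46°  →  invalid

δ = 120.58°, invalid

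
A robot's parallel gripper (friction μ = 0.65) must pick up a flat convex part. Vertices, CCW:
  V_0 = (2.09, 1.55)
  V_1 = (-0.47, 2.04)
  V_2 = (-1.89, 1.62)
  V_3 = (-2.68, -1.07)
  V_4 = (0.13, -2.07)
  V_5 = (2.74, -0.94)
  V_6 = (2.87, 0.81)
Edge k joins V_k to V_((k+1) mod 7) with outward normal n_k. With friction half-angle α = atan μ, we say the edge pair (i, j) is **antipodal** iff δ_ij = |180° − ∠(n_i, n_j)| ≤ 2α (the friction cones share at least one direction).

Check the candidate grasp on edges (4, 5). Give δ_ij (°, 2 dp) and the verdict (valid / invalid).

δ = 117.66°, invalid

α = atan 0.65 = 33.02°;  2α = 66.05°
edge 4: e_4 = (+2.61, +1.13);  n_4 = (+0.3973, -0.9177)
edge 5: e_5 = (+0.13, +1.75);  n_5 = (+0.9973, -0.0741)
∠(n_4, n_5) = 62.34°
δ = |180° − 62.34°| = 117.66°
117.66° > 2α = 66.05°  →  invalid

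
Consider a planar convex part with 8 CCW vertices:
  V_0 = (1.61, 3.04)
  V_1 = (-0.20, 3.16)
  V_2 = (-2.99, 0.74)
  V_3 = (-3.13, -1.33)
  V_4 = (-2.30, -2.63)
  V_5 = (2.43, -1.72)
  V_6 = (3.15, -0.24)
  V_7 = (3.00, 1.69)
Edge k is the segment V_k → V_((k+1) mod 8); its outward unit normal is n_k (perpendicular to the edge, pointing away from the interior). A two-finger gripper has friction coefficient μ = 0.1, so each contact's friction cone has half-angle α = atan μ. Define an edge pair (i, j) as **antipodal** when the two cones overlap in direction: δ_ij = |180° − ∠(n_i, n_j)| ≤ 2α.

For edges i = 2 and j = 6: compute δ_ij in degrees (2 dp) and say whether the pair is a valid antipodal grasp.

δ = 8.31°, valid

α = atan 0.1 = 5.71°;  2α = 11.42°
edge 2: e_2 = (-0.14, -2.07);  n_2 = (-0.9977, +0.0675)
edge 6: e_6 = (-0.15, +1.93);  n_6 = (+0.9970, +0.0775)
∠(n_2, n_6) = 171.69°
δ = |180° − 171.69°| = 8.31°
8.31° ≤ 2α = 11.42°  →  valid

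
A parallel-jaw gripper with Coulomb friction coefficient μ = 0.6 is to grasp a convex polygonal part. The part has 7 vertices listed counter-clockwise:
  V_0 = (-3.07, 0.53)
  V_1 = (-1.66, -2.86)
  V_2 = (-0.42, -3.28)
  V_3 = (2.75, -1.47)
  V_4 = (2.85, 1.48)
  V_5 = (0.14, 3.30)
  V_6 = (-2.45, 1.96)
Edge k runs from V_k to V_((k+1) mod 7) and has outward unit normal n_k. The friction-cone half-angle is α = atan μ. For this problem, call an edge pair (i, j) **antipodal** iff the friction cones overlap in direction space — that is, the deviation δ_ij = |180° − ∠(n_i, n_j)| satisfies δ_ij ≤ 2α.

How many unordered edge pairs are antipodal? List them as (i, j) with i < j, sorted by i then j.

count = 8; pairs: (0,3), (0,4), (1,4), (1,5), (2,5), (2,6), (3,5), (3,6)

α = atan 0.6 = 30.96°;  2α = 61.93°
n_0 = (-0.9233, -0.3840)
n_1 = (-0.3208, -0.9471)
n_2 = (+0.4958, -0.8684)
n_3 = (+0.9994, -0.0339)
n_4 = (+0.5575, +0.8302)
n_5 = (-0.4595, +0.8882)
n_6 = (-0.9175, +0.3978)
  (0,1): δ = 131.30°  ·
  (0,2): δ = 82.86°  ·
  (0,3): δ = 24.53°  ✓
  (0,4): δ = 33.53°  ✓
  (0,5): δ = 94.77°  ·
  (0,6): δ = 133.98°  ·
  (1,2): δ = 131.56°  ·
  (1,3): δ = 73.23°  ·
  (1,4): δ = 15.17°  ✓
  (1,5): δ = 46.07°  ✓
  (1,6): δ = 85.27°  ·
  (2,3): δ = 121.67°  ·
  (2,4): δ = 63.61°  ·
  (2,5): δ = 2.37°  ✓
  (2,6): δ = 36.83°  ✓
  (3,4): δ = 121.94°  ·
  (3,5): δ = 60.70°  ✓
  (3,6): δ = 21.50°  ✓
  (4,5): δ = 118.76°  ·
  (4,6): δ = 79.56°  ·
  (5,6): δ = 140.80°  ·
antipodal pairs: 8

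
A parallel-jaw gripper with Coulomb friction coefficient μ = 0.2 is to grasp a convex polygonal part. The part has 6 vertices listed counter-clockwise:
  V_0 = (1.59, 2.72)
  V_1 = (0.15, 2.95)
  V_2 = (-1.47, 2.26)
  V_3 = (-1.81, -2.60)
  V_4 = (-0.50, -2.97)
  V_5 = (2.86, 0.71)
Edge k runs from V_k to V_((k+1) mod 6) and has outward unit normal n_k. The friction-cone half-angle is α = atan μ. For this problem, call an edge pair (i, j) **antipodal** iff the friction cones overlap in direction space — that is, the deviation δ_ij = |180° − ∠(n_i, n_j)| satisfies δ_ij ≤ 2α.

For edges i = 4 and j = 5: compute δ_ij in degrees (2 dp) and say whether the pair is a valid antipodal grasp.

δ = 105.32°, invalid

α = atan 0.2 = 11.31°;  2α = 22.62°
edge 4: e_4 = (+3.36, +3.68);  n_4 = (+0.7385, -0.6743)
edge 5: e_5 = (-1.27, +2.01);  n_5 = (+0.8454, +0.5342)
∠(n_4, n_5) = 74.68°
δ = |180° − 74.68°| = 105.32°
105.32° > 2α = 22.62°  →  invalid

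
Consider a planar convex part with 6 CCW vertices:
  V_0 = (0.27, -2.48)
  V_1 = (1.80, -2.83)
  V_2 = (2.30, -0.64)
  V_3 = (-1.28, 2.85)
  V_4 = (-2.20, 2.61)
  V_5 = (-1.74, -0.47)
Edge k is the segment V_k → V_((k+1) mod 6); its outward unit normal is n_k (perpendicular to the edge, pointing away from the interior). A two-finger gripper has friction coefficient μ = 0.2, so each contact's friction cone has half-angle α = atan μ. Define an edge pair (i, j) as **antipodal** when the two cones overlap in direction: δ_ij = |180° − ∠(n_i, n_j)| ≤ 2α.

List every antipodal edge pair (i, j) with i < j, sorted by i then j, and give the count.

count = 2; pairs: (1,4), (2,5)

α = atan 0.2 = 11.31°;  2α = 22.62°
n_0 = (-0.2230, -0.9748)
n_1 = (+0.9749, -0.2226)
n_2 = (+0.6980, +0.7161)
n_3 = (-0.2524, +0.9676)
n_4 = (-0.9890, -0.1477)
n_5 = (-0.7071, -0.7071)
  (0,1): δ = 89.98°  ·
  (0,2): δ = 31.39°  ·
  (0,3): δ = 27.51°  ·
  (0,4): δ = 111.38°  ·
  (0,5): δ = 147.89°  ·
  (1,2): δ = 121.41°  ·
  (1,3): δ = 62.52°  ·
  (1,4): δ = 21.36°  ✓
  (1,5): δ = 57.86°  ·
  (2,3): δ = 121.11°  ·
  (2,4): δ = 37.23°  ·
  (2,5): δ = 0.73°  ✓
  (3,4): δ = 96.13°  ·
  (3,5): δ = 59.62°  ·
  (4,5): δ = 143.49°  ·
antipodal pairs: 2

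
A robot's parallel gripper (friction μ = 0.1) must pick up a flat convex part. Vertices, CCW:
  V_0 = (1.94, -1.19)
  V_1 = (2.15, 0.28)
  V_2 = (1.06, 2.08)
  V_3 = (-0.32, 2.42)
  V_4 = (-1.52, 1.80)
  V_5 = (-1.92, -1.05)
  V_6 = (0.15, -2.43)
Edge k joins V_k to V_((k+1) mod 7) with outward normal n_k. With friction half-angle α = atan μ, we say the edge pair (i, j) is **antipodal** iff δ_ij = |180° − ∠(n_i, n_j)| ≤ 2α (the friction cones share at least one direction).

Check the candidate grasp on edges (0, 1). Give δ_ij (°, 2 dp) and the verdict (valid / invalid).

δ = 140.67°, invalid

α = atan 0.1 = 5.71°;  2α = 11.42°
edge 0: e_0 = (+0.21, +1.47);  n_0 = (+0.9899, -0.1414)
edge 1: e_1 = (-1.09, +1.80);  n_1 = (+0.8554, +0.5180)
∠(n_0, n_1) = 39.33°
δ = |180° − 39.33°| = 140.67°
140.67° > 2α = 11.42°  →  invalid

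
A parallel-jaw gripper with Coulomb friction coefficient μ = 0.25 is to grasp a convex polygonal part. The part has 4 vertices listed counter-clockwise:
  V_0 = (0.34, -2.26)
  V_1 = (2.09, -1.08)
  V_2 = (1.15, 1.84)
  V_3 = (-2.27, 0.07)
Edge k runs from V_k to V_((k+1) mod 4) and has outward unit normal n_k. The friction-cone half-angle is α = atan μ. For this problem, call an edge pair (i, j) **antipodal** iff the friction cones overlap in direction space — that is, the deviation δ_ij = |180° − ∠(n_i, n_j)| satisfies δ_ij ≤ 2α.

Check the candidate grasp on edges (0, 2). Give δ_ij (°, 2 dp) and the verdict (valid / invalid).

α = atan 0.25 = 14.04°;  2α = 28.07°
edge 0: e_0 = (+1.75, +1.18);  n_0 = (+0.5591, -0.8291)
edge 2: e_2 = (-3.42, -1.77);  n_2 = (-0.4596, +0.8881)
∠(n_0, n_2) = 173.37°
δ = |180° − 173.37°| = 6.63°
6.63° ≤ 2α = 28.07°  →  valid

δ = 6.63°, valid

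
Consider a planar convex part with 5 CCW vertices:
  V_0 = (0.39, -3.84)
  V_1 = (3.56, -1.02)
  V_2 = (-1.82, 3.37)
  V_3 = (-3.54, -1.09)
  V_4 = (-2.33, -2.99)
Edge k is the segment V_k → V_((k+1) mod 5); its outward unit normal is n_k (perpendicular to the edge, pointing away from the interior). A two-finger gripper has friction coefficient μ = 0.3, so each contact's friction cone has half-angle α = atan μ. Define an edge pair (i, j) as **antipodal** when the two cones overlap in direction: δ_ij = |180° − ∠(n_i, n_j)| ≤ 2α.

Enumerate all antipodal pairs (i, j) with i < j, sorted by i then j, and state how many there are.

α = atan 0.3 = 16.70°;  2α = 33.40°
n_0 = (+0.6647, -0.7471)
n_1 = (+0.6322, +0.7748)
n_2 = (-0.9330, +0.3598)
n_3 = (-0.8435, -0.5372)
n_4 = (-0.2983, -0.9545)
  (0,1): δ = 80.87°  ·
  (0,2): δ = 27.25°  ✓
  (0,3): δ = 80.83°  ·
  (0,4): δ = 120.99°  ·
  (1,2): δ = 71.88°  ·
  (1,3): δ = 18.30°  ✓
  (1,4): δ = 21.86°  ✓
  (2,3): δ = 126.42°  ·
  (2,4): δ = 86.26°  ·
  (3,4): δ = 139.84°  ·
antipodal pairs: 3

count = 3; pairs: (0,2), (1,3), (1,4)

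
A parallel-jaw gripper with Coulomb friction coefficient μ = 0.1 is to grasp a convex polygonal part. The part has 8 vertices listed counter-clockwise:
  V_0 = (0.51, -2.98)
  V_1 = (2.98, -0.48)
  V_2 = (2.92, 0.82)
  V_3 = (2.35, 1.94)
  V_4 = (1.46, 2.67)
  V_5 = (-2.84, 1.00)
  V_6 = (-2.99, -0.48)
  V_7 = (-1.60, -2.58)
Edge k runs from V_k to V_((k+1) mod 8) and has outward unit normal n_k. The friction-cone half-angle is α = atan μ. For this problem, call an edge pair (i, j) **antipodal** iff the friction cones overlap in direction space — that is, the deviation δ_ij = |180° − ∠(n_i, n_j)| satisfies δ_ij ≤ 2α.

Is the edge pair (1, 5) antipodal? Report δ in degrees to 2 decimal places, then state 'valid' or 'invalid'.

α = atan 0.1 = 5.71°;  2α = 11.42°
edge 1: e_1 = (-0.06, +1.30);  n_1 = (+0.9989, +0.0461)
edge 5: e_5 = (-0.15, -1.48);  n_5 = (-0.9949, +0.1008)
∠(n_1, n_5) = 171.57°
δ = |180° − 171.57°| = 8.43°
8.43° ≤ 2α = 11.42°  →  valid

δ = 8.43°, valid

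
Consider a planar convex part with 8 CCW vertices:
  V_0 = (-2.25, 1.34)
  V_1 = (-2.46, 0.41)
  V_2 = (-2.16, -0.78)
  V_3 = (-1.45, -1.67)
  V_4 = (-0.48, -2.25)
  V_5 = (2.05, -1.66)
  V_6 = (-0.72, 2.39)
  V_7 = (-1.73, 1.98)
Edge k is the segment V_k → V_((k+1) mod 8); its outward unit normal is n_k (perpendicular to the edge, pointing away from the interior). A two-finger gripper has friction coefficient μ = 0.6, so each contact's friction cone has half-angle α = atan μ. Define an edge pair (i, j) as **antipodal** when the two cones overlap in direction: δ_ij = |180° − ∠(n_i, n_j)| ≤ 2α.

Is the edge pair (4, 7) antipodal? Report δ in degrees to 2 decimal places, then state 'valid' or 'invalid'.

α = atan 0.6 = 30.96°;  2α = 61.93°
edge 4: e_4 = (+2.53, +0.59);  n_4 = (+0.2271, -0.9739)
edge 7: e_7 = (-0.52, -0.64);  n_7 = (-0.7761, +0.6306)
∠(n_4, n_7) = 142.22°
δ = |180° − 142.22°| = 37.78°
37.78° ≤ 2α = 61.93°  →  valid

δ = 37.78°, valid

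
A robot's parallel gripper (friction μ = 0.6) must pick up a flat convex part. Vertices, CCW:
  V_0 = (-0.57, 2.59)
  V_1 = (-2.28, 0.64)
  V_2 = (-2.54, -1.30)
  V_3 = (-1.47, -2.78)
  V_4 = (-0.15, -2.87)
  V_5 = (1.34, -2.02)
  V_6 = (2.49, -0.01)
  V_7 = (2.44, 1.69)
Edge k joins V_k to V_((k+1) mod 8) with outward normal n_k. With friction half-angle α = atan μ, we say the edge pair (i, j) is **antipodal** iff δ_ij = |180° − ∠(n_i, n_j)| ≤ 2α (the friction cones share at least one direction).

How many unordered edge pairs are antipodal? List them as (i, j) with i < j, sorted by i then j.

count = 11; pairs: (0,3), (0,4), (0,5), (0,6), (1,4), (1,5), (1,6), (2,6), (2,7), (3,7), (4,7)

α = atan 0.6 = 30.96°;  2α = 61.93°
n_0 = (-0.7519, +0.6593)
n_1 = (-0.9911, +0.1328)
n_2 = (-0.8104, -0.5859)
n_3 = (-0.0680, -0.9977)
n_4 = (+0.4955, -0.8686)
n_5 = (+0.8680, -0.4966)
n_6 = (+0.9996, +0.0294)
n_7 = (+0.2865, +0.9581)
  (0,1): δ = 146.39°  ·
  (0,2): δ = 102.89°  ·
  (0,3): δ = 52.65°  ✓
  (0,4): δ = 19.05°  ✓
  (0,5): δ = 11.47°  ✓
  (0,6): δ = 42.93°  ✓
  (0,7): δ = 114.60°  ·
  (1,2): δ = 136.50°  ·
  (1,3): δ = 86.27°  ·
  (1,4): δ = 52.66°  ✓
  (1,5): δ = 22.14°  ✓
  (1,6): δ = 9.32°  ✓
  (1,7): δ = 80.99°  ·
  (2,3): δ = 129.77°  ·
  (2,4): δ = 96.16°  ·
  (2,5): δ = 65.64°  ·
  (2,6): δ = 34.18°  ✓
  (2,7): δ = 37.49°  ✓
  (3,4): δ = 146.40°  ·
  (3,5): δ = 115.88°  ·
  (3,6): δ = 84.41°  ·
  (3,7): δ = 12.75°  ✓
  (4,5): δ = 149.48°  ·
  (4,6): δ = 118.02°  ·
  (4,7): δ = 46.35°  ✓
  (5,6): δ = 148.54°  ·
  (5,7): δ = 76.87°  ·
  (6,7): δ = 108.33°  ·
antipodal pairs: 11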